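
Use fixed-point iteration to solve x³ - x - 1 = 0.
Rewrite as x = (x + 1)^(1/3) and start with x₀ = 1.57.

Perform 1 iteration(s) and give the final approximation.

Equation: x³ - x - 1 = 0
Fixed-point form: x = (x + 1)^(1/3)
x₀ = 1.57

x_1 = g(1.570000) = 1.369760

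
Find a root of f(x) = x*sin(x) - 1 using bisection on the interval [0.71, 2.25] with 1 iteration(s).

f(x) = x*sin(x) - 1
Initial interval: [0.71, 2.25]

Iteration 1:
  c_1 = (0.710000 + 2.250000)/2 = 1.480000
  f(c_1) = f(1.480000) = 0.473904
  f(a) × f(c) < 0, new interval: [0.710000, 1.480000]

After 1 iteration(s), the approximation is c_1 = 1.480000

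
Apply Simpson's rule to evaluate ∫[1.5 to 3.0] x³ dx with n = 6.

f(x) = x³
a = 1.5, b = 3.0, n = 6
h = (b - a)/n = 0.250000

Simpson's rule: (h/3)[f(x₀) + 4f(x₁) + 2f(x₂) + ... + f(xₙ)]

x_0 = 1.5000, f(x_0) = 3.375000, coefficient = 1
x_1 = 1.7500, f(x_1) = 5.359375, coefficient = 4
x_2 = 2.0000, f(x_2) = 8.000000, coefficient = 2
x_3 = 2.2500, f(x_3) = 11.390625, coefficient = 4
x_4 = 2.5000, f(x_4) = 15.625000, coefficient = 2
x_5 = 2.7500, f(x_5) = 20.796875, coefficient = 4
x_6 = 3.0000, f(x_6) = 27.000000, coefficient = 1

I ≈ (0.250000/3) × 227.812500 = 18.984375
Exact value: 18.984375
Error: 0.000000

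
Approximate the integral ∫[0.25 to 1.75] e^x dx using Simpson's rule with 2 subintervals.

f(x) = e^x
a = 0.25, b = 1.75, n = 2
h = (b - a)/n = 0.750000

Simpson's rule: (h/3)[f(x₀) + 4f(x₁) + 2f(x₂) + ... + f(xₙ)]

x_0 = 0.2500, f(x_0) = 1.284025, coefficient = 1
x_1 = 1.0000, f(x_1) = 2.718282, coefficient = 4
x_2 = 1.7500, f(x_2) = 5.754603, coefficient = 1

I ≈ (0.750000/3) × 17.911755 = 4.477939
Exact value: 4.470577
Error: 0.007362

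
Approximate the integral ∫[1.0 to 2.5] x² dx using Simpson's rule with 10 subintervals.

f(x) = x²
a = 1.0, b = 2.5, n = 10
h = (b - a)/n = 0.150000

Simpson's rule: (h/3)[f(x₀) + 4f(x₁) + 2f(x₂) + ... + f(xₙ)]

x_0 = 1.0000, f(x_0) = 1.000000, coefficient = 1
x_1 = 1.1500, f(x_1) = 1.322500, coefficient = 4
x_2 = 1.3000, f(x_2) = 1.690000, coefficient = 2
x_3 = 1.4500, f(x_3) = 2.102500, coefficient = 4
x_4 = 1.6000, f(x_4) = 2.560000, coefficient = 2
x_5 = 1.7500, f(x_5) = 3.062500, coefficient = 4
x_6 = 1.9000, f(x_6) = 3.610000, coefficient = 2
x_7 = 2.0500, f(x_7) = 4.202500, coefficient = 4
x_8 = 2.2000, f(x_8) = 4.840000, coefficient = 2
x_9 = 2.3500, f(x_9) = 5.522500, coefficient = 4
x_10 = 2.5000, f(x_10) = 6.250000, coefficient = 1

I ≈ (0.150000/3) × 97.500000 = 4.875000
Exact value: 4.875000
Error: 0.000000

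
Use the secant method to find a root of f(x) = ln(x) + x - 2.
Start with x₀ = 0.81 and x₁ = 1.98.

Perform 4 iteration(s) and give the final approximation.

f(x) = ln(x) + x - 2
x₀ = 0.81, x₁ = 1.98

Secant formula: x_{n+1} = x_n - f(x_n)(x_n - x_{n-1})/(f(x_n) - f(x_{n-1}))

Iteration 1:
  f(0.810000) = -1.400721
  f(1.980000) = 0.663097
  x_2 = 1.980000 - 0.663097×(1.980000 - 0.810000)/(0.663097 - (-1.400721))
       = 1.604083
Iteration 2:
  f(1.980000) = 0.663097
  f(1.604083) = 0.076636
  x_3 = 1.604083 - 0.076636×(1.604083 - 1.980000)/(0.076636 - 0.663097)
       = 1.554960
Iteration 3:
  f(1.604083) = 0.076636
  f(1.554960) = -0.003589
  x_4 = 1.554960 - (-0.003589)×(1.554960 - 1.604083)/(-0.003589 - 0.076636)
       = 1.557158
Iteration 4:
  f(1.554960) = -0.003589
  f(1.557158) = 0.000021
  x_5 = 1.557158 - 0.000021×(1.557158 - 1.554960)/(0.000021 - (-0.003589))
       = 1.557146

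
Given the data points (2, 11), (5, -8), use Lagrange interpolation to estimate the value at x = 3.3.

Lagrange interpolation formula:
P(x) = Σ yᵢ × Lᵢ(x)
where Lᵢ(x) = Π_{j≠i} (x - xⱼ)/(xᵢ - xⱼ)

L_0(3.3) = (3.3 - 5)/(2 - 5) = 0.566667
L_1(3.3) = (3.3 - 2)/(5 - 2) = 0.433333

P(3.3) = 11×L_0(3.3) + (-8)×L_1(3.3)
P(3.3) = 2.766667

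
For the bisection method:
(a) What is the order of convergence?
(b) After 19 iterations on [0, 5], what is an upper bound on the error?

(a) Bisection has linear (order 1) convergence; the error is halved each step.

(b) Error bound = (b-a)/2^n = (5 - 0)/2^{19}
    = 5/2^{19}

(a) 1 (linear); (b) error ≤ 9.54e-06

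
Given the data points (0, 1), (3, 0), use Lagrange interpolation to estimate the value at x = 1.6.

Lagrange interpolation formula:
P(x) = Σ yᵢ × Lᵢ(x)
where Lᵢ(x) = Π_{j≠i} (x - xⱼ)/(xᵢ - xⱼ)

L_0(1.6) = (1.6 - 3)/(0 - 3) = 0.466667
L_1(1.6) = (1.6 - 0)/(3 - 0) = 0.533333

P(1.6) = 1×L_0(1.6) + 0×L_1(1.6)
P(1.6) = 0.466667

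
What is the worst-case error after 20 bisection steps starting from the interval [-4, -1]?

Bisection error bound: |error| ≤ (b-a)/2^n
|error| ≤ (-1 - (-4))/2^20 = 3/2^20
|error| ≤ 0.0000028610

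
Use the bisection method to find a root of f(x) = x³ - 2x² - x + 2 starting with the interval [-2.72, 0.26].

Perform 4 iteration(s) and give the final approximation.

f(x) = x³ - 2x² - x + 2
Initial interval: [-2.72, 0.26]

Iteration 1:
  c_1 = (-2.720000 + 0.260000)/2 = -1.230000
  f(c_1) = f(-1.230000) = -1.656667
  f(a) × f(c) ≥ 0, new interval: [-1.230000, 0.260000]
Iteration 2:
  c_2 = (-1.230000 + 0.260000)/2 = -0.485000
  f(c_2) = f(-0.485000) = 1.900466
  f(a) × f(c) < 0, new interval: [-1.230000, -0.485000]
Iteration 3:
  c_3 = (-1.230000 + (-0.485000))/2 = -0.857500
  f(c_3) = f(-0.857500) = 0.756362
  f(a) × f(c) < 0, new interval: [-1.230000, -0.857500]
Iteration 4:
  c_4 = (-1.230000 + (-0.857500))/2 = -1.043750
  f(c_4) = f(-1.043750) = -0.272154
  f(a) × f(c) ≥ 0, new interval: [-1.043750, -0.857500]

After 4 iteration(s), the approximation is c_4 = -1.043750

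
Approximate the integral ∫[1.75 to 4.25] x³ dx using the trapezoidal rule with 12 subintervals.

f(x) = x³
a = 1.75, b = 4.25, n = 12
h = (b - a)/n = 0.208333

Trapezoidal rule: (h/2)[f(x₀) + 2f(x₁) + 2f(x₂) + ... + f(xₙ)]

x_0 = 1.7500, f(x_0) = 5.359375, coefficient = 1
x_1 = 1.9583, f(x_1) = 7.510344, coefficient = 2
x_2 = 2.1667, f(x_2) = 10.171296, coefficient = 2
x_3 = 2.3750, f(x_3) = 13.396484, coefficient = 2
x_4 = 2.5833, f(x_4) = 17.240162, coefficient = 2
x_5 = 2.7917, f(x_5) = 21.756583, coefficient = 2
x_6 = 3.0000, f(x_6) = 27.000000, coefficient = 2
x_7 = 3.2083, f(x_7) = 33.024667, coefficient = 2
x_8 = 3.4167, f(x_8) = 39.884838, coefficient = 2
x_9 = 3.6250, f(x_9) = 47.634766, coefficient = 2
x_10 = 3.8333, f(x_10) = 56.328704, coefficient = 2
x_11 = 4.0417, f(x_11) = 66.020906, coefficient = 2
x_12 = 4.2500, f(x_12) = 76.765625, coefficient = 1

I ≈ (0.208333/2) × 762.062500 = 79.381510
Exact value: 79.218750
Error: 0.162760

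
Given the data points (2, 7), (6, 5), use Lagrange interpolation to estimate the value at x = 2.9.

Lagrange interpolation formula:
P(x) = Σ yᵢ × Lᵢ(x)
where Lᵢ(x) = Π_{j≠i} (x - xⱼ)/(xᵢ - xⱼ)

L_0(2.9) = (2.9 - 6)/(2 - 6) = 0.775000
L_1(2.9) = (2.9 - 2)/(6 - 2) = 0.225000

P(2.9) = 7×L_0(2.9) + 5×L_1(2.9)
P(2.9) = 6.550000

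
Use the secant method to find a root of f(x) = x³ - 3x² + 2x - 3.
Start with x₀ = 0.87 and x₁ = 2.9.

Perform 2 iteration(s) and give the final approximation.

f(x) = x³ - 3x² + 2x - 3
x₀ = 0.87, x₁ = 2.9

Secant formula: x_{n+1} = x_n - f(x_n)(x_n - x_{n-1})/(f(x_n) - f(x_{n-1}))

Iteration 1:
  f(0.870000) = -2.872197
  f(2.900000) = 1.959000
  x_2 = 2.900000 - 1.959000×(2.900000 - 0.870000)/(1.959000 - (-2.872197))
       = 2.076856
Iteration 2:
  f(2.900000) = 1.959000
  f(2.076856) = -2.828113
  x_3 = 2.076856 - (-2.828113)×(2.076856 - 2.900000)/(-2.828113 - 1.959000)
       = 2.563150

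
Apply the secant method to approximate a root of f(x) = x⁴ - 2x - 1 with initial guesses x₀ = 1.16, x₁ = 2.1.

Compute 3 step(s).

f(x) = x⁴ - 2x - 1
x₀ = 1.16, x₁ = 2.1

Secant formula: x_{n+1} = x_n - f(x_n)(x_n - x_{n-1})/(f(x_n) - f(x_{n-1}))

Iteration 1:
  f(1.160000) = -1.509361
  f(2.100000) = 14.248100
  x_2 = 2.100000 - 14.248100×(2.100000 - 1.160000)/(14.248100 - (-1.509361))
       = 1.250040
Iteration 2:
  f(2.100000) = 14.248100
  f(1.250040) = -1.058362
  x_3 = 1.250040 - (-1.058362)×(1.250040 - 2.100000)/(-1.058362 - 14.248100)
       = 1.308810
Iteration 3:
  f(1.250040) = -1.058362
  f(1.308810) = -0.683306
  x_4 = 1.308810 - (-0.683306)×(1.308810 - 1.250040)/(-0.683306 - (-1.058362))
       = 1.415882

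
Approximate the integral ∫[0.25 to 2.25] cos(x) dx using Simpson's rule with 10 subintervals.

f(x) = cos(x)
a = 0.25, b = 2.25, n = 10
h = (b - a)/n = 0.200000

Simpson's rule: (h/3)[f(x₀) + 4f(x₁) + 2f(x₂) + ... + f(xₙ)]

x_0 = 0.2500, f(x_0) = 0.968912, coefficient = 1
x_1 = 0.4500, f(x_1) = 0.900447, coefficient = 4
x_2 = 0.6500, f(x_2) = 0.796084, coefficient = 2
x_3 = 0.8500, f(x_3) = 0.659983, coefficient = 4
x_4 = 1.0500, f(x_4) = 0.497571, coefficient = 2
x_5 = 1.2500, f(x_5) = 0.315322, coefficient = 4
x_6 = 1.4500, f(x_6) = 0.120503, coefficient = 2
x_7 = 1.6500, f(x_7) = -0.079121, coefficient = 4
x_8 = 1.8500, f(x_8) = -0.275590, coefficient = 2
x_9 = 2.0500, f(x_9) = -0.461073, coefficient = 4
x_10 = 2.2500, f(x_10) = -0.628174, coefficient = 1

I ≈ (0.200000/3) × 7.960110 = 0.530674
Exact value: 0.530669
Error: 0.000005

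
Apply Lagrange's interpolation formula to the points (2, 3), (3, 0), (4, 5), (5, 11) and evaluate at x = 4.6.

Lagrange interpolation formula:
P(x) = Σ yᵢ × Lᵢ(x)
where Lᵢ(x) = Π_{j≠i} (x - xⱼ)/(xᵢ - xⱼ)

L_0(4.6) = (4.6 - 3)/(2 - 3) × (4.6 - 4)/(2 - 4) × (4.6 - 5)/(2 - 5) = 0.064000
L_1(4.6) = (4.6 - 2)/(3 - 2) × (4.6 - 4)/(3 - 4) × (4.6 - 5)/(3 - 5) = -0.312000
L_2(4.6) = (4.6 - 2)/(4 - 2) × (4.6 - 3)/(4 - 3) × (4.6 - 5)/(4 - 5) = 0.832000
L_3(4.6) = (4.6 - 2)/(5 - 2) × (4.6 - 3)/(5 - 3) × (4.6 - 4)/(5 - 4) = 0.416000

P(4.6) = 3×L_0(4.6) + 0×L_1(4.6) + 5×L_2(4.6) + 11×L_3(4.6)
P(4.6) = 8.928000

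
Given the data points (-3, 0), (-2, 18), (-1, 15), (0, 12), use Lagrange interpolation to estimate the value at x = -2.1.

Lagrange interpolation formula:
P(x) = Σ yᵢ × Lᵢ(x)
where Lᵢ(x) = Π_{j≠i} (x - xⱼ)/(xᵢ - xⱼ)

L_0(-2.1) = (-2.1 - (-2))/(-3 - (-2)) × (-2.1 - (-1))/(-3 - (-1)) × (-2.1 - 0)/(-3 - 0) = 0.038500
L_1(-2.1) = (-2.1 - (-3))/(-2 - (-3)) × (-2.1 - (-1))/(-2 - (-1)) × (-2.1 - 0)/(-2 - 0) = 1.039500
L_2(-2.1) = (-2.1 - (-3))/(-1 - (-3)) × (-2.1 - (-2))/(-1 - (-2)) × (-2.1 - 0)/(-1 - 0) = -0.094500
L_3(-2.1) = (-2.1 - (-3))/(0 - (-3)) × (-2.1 - (-2))/(0 - (-2)) × (-2.1 - (-1))/(0 - (-1)) = 0.016500

P(-2.1) = 0×L_0(-2.1) + 18×L_1(-2.1) + 15×L_2(-2.1) + 12×L_3(-2.1)
P(-2.1) = 17.491500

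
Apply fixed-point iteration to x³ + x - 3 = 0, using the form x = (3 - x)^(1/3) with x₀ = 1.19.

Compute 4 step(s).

Equation: x³ + x - 3 = 0
Fixed-point form: x = (3 - x)^(1/3)
x₀ = 1.19

x_1 = g(1.190000) = 1.218689
x_2 = g(1.218689) = 1.212216
x_3 = g(1.212216) = 1.213682
x_4 = g(1.213682) = 1.213350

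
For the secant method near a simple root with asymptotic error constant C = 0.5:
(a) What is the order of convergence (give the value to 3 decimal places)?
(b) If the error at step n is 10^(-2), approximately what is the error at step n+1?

(a) Secant method has superlinear convergence with order φ = (1+√5)/2 ≈ 1.618.
    This means |e_{n+1}| ≈ C|e_n|^1.618.

(b) With |e_n| = 10^(-2) and C = 0.5:
    |e_{n+1}| ≈ 0.5 × (10^(-2))^1.618 = 0.5 × 10^(-3.24)

(a) ≈ 1.618 (golden ratio); (b) |e_{n+1}| ≈ 2.903e-04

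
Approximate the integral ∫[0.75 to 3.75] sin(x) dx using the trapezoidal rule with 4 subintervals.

f(x) = sin(x)
a = 0.75, b = 3.75, n = 4
h = (b - a)/n = 0.750000

Trapezoidal rule: (h/2)[f(x₀) + 2f(x₁) + 2f(x₂) + ... + f(xₙ)]

x_0 = 0.7500, f(x_0) = 0.681639, coefficient = 1
x_1 = 1.5000, f(x_1) = 0.997495, coefficient = 2
x_2 = 2.2500, f(x_2) = 0.778073, coefficient = 2
x_3 = 3.0000, f(x_3) = 0.141120, coefficient = 2
x_4 = 3.7500, f(x_4) = -0.571561, coefficient = 1

I ≈ (0.750000/2) × 3.943454 = 1.478795
Exact value: 1.552248
Error: 0.073453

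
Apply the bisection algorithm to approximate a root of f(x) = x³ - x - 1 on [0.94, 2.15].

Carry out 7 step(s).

f(x) = x³ - x - 1
Initial interval: [0.94, 2.15]

Iteration 1:
  c_1 = (0.940000 + 2.150000)/2 = 1.545000
  f(c_1) = f(1.545000) = 1.142954
  f(a) × f(c) < 0, new interval: [0.940000, 1.545000]
Iteration 2:
  c_2 = (0.940000 + 1.545000)/2 = 1.242500
  f(c_2) = f(1.242500) = -0.324321
  f(a) × f(c) ≥ 0, new interval: [1.242500, 1.545000]
Iteration 3:
  c_3 = (1.242500 + 1.545000)/2 = 1.393750
  f(c_3) = f(1.393750) = 0.313664
  f(a) × f(c) < 0, new interval: [1.242500, 1.393750]
Iteration 4:
  c_4 = (1.242500 + 1.393750)/2 = 1.318125
  f(c_4) = f(1.318125) = -0.027944
  f(a) × f(c) ≥ 0, new interval: [1.318125, 1.393750]
Iteration 5:
  c_5 = (1.318125 + 1.393750)/2 = 1.355937
  f(c_5) = f(1.355937) = 0.137044
  f(a) × f(c) < 0, new interval: [1.318125, 1.355937]
Iteration 6:
  c_6 = (1.318125 + 1.355937)/2 = 1.337031
  f(c_6) = f(1.337031) = 0.053116
  f(a) × f(c) < 0, new interval: [1.318125, 1.337031]
Iteration 7:
  c_7 = (1.318125 + 1.337031)/2 = 1.327578
  f(c_7) = f(1.327578) = 0.012230
  f(a) × f(c) < 0, new interval: [1.318125, 1.327578]

After 7 iteration(s), the approximation is c_7 = 1.327578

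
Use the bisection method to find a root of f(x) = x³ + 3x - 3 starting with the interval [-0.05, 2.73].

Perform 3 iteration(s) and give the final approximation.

f(x) = x³ + 3x - 3
Initial interval: [-0.05, 2.73]

Iteration 1:
  c_1 = (-0.050000 + 2.730000)/2 = 1.340000
  f(c_1) = f(1.340000) = 3.426104
  f(a) × f(c) < 0, new interval: [-0.050000, 1.340000]
Iteration 2:
  c_2 = (-0.050000 + 1.340000)/2 = 0.645000
  f(c_2) = f(0.645000) = -0.796664
  f(a) × f(c) ≥ 0, new interval: [0.645000, 1.340000]
Iteration 3:
  c_3 = (0.645000 + 1.340000)/2 = 0.992500
  f(c_3) = f(0.992500) = 0.955168
  f(a) × f(c) < 0, new interval: [0.645000, 0.992500]

After 3 iteration(s), the approximation is c_3 = 0.992500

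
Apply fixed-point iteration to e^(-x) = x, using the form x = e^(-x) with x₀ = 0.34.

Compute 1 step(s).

Equation: e^(-x) = x
Fixed-point form: x = e^(-x)
x₀ = 0.34

x_1 = g(0.340000) = 0.711770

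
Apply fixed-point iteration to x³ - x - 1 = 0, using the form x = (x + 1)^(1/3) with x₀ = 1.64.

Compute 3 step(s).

Equation: x³ - x - 1 = 0
Fixed-point form: x = (x + 1)^(1/3)
x₀ = 1.64

x_1 = g(1.640000) = 1.382085
x_2 = g(1.382085) = 1.335526
x_3 = g(1.335526) = 1.326768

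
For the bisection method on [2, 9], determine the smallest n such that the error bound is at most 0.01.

We need (b-a)/2^n ≤ 0.01
(9 - 2)/2^n ≤ 0.01
7/2^n ≤ 0.01
2^n ≥ 700
n ≥ log₂(700) = 9.45
n ≥ 10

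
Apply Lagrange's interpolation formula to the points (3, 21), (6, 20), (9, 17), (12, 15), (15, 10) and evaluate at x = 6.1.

Lagrange interpolation formula:
P(x) = Σ yᵢ × Lᵢ(x)
where Lᵢ(x) = Π_{j≠i} (x - xⱼ)/(xᵢ - xⱼ)

L_0(6.1) = (6.1 - 6)/(3 - 6) × (6.1 - 9)/(3 - 9) × (6.1 - 12)/(3 - 12) × (6.1 - 15)/(3 - 15) = -0.007833
L_1(6.1) = (6.1 - 3)/(6 - 3) × (6.1 - 9)/(6 - 9) × (6.1 - 12)/(6 - 12) × (6.1 - 15)/(6 - 15) = 0.971327
L_2(6.1) = (6.1 - 3)/(9 - 3) × (6.1 - 6)/(9 - 6) × (6.1 - 12)/(9 - 12) × (6.1 - 15)/(9 - 15) = 0.050241
L_3(6.1) = (6.1 - 3)/(12 - 3) × (6.1 - 6)/(12 - 6) × (6.1 - 9)/(12 - 9) × (6.1 - 15)/(12 - 15) = -0.016463
L_4(6.1) = (6.1 - 3)/(15 - 3) × (6.1 - 6)/(15 - 6) × (6.1 - 9)/(15 - 9) × (6.1 - 12)/(15 - 12) = 0.002728

P(6.1) = 21×L_0(6.1) + 20×L_1(6.1) + 17×L_2(6.1) + 15×L_3(6.1) + 10×L_4(6.1)
P(6.1) = 19.896475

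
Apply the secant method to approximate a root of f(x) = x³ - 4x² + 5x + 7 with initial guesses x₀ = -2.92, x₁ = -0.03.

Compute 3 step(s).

f(x) = x³ - 4x² + 5x + 7
x₀ = -2.92, x₁ = -0.03

Secant formula: x_{n+1} = x_n - f(x_n)(x_n - x_{n-1})/(f(x_n) - f(x_{n-1}))

Iteration 1:
  f(-2.920000) = -66.602688
  f(-0.030000) = 6.846373
  x_2 = -0.030000 - 6.846373×(-0.030000 - (-2.920000))/(6.846373 - (-66.602688))
       = -0.299384
Iteration 2:
  f(-0.030000) = 6.846373
  f(-0.299384) = 5.117721
  x_3 = -0.299384 - 5.117721×(-0.299384 - (-0.030000))/(5.117721 - 6.846373)
       = -1.096904
Iteration 3:
  f(-0.299384) = 5.117721
  f(-1.096904) = -4.617100
  x_4 = -1.096904 - (-4.617100)×(-1.096904 - (-0.299384))/(-4.617100 - 5.117721)
       = -0.718650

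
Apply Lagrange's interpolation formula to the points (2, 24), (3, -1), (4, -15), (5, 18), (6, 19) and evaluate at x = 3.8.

Lagrange interpolation formula:
P(x) = Σ yᵢ × Lᵢ(x)
where Lᵢ(x) = Π_{j≠i} (x - xⱼ)/(xᵢ - xⱼ)

L_0(3.8) = (3.8 - 3)/(2 - 3) × (3.8 - 4)/(2 - 4) × (3.8 - 5)/(2 - 5) × (3.8 - 6)/(2 - 6) = -0.017600
L_1(3.8) = (3.8 - 2)/(3 - 2) × (3.8 - 4)/(3 - 4) × (3.8 - 5)/(3 - 5) × (3.8 - 6)/(3 - 6) = 0.158400
L_2(3.8) = (3.8 - 2)/(4 - 2) × (3.8 - 3)/(4 - 3) × (3.8 - 5)/(4 - 5) × (3.8 - 6)/(4 - 6) = 0.950400
L_3(3.8) = (3.8 - 2)/(5 - 2) × (3.8 - 3)/(5 - 3) × (3.8 - 4)/(5 - 4) × (3.8 - 6)/(5 - 6) = -0.105600
L_4(3.8) = (3.8 - 2)/(6 - 2) × (3.8 - 3)/(6 - 3) × (3.8 - 4)/(6 - 4) × (3.8 - 5)/(6 - 5) = 0.014400

P(3.8) = 24×L_0(3.8) + (-1)×L_1(3.8) + (-15)×L_2(3.8) + 18×L_3(3.8) + 19×L_4(3.8)
P(3.8) = -16.464000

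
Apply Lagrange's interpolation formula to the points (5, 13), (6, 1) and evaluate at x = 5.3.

Lagrange interpolation formula:
P(x) = Σ yᵢ × Lᵢ(x)
where Lᵢ(x) = Π_{j≠i} (x - xⱼ)/(xᵢ - xⱼ)

L_0(5.3) = (5.3 - 6)/(5 - 6) = 0.700000
L_1(5.3) = (5.3 - 5)/(6 - 5) = 0.300000

P(5.3) = 13×L_0(5.3) + 1×L_1(5.3)
P(5.3) = 9.400000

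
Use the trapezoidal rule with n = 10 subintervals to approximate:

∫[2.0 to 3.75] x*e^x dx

f(x) = x*e^x
a = 2.0, b = 3.75, n = 10
h = (b - a)/n = 0.175000

Trapezoidal rule: (h/2)[f(x₀) + 2f(x₁) + 2f(x₂) + ... + f(xₙ)]

x_0 = 2.0000, f(x_0) = 14.778112, coefficient = 1
x_1 = 2.1750, f(x_1) = 19.144753, coefficient = 2
x_2 = 2.3500, f(x_2) = 24.641089, coefficient = 2
x_3 = 2.5250, f(x_3) = 31.539511, coefficient = 2
x_4 = 2.7000, f(x_4) = 40.175276, coefficient = 2
x_5 = 2.8750, f(x_5) = 50.960594, coefficient = 2
x_6 = 3.0500, f(x_6) = 64.401800, coefficient = 2
x_7 = 3.2250, f(x_7) = 81.120277, coefficient = 2
x_8 = 3.4000, f(x_8) = 101.877940, coefficient = 2
x_9 = 3.5750, f(x_9) = 127.608269, coefficient = 2
x_10 = 3.7500, f(x_10) = 159.454058, coefficient = 1

I ≈ (0.175000/2) × 1257.171187 = 110.002479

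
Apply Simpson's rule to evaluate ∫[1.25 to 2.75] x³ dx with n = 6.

f(x) = x³
a = 1.25, b = 2.75, n = 6
h = (b - a)/n = 0.250000

Simpson's rule: (h/3)[f(x₀) + 4f(x₁) + 2f(x₂) + ... + f(xₙ)]

x_0 = 1.2500, f(x_0) = 1.953125, coefficient = 1
x_1 = 1.5000, f(x_1) = 3.375000, coefficient = 4
x_2 = 1.7500, f(x_2) = 5.359375, coefficient = 2
x_3 = 2.0000, f(x_3) = 8.000000, coefficient = 4
x_4 = 2.2500, f(x_4) = 11.390625, coefficient = 2
x_5 = 2.5000, f(x_5) = 15.625000, coefficient = 4
x_6 = 2.7500, f(x_6) = 20.796875, coefficient = 1

I ≈ (0.250000/3) × 164.250000 = 13.687500
Exact value: 13.687500
Error: 0.000000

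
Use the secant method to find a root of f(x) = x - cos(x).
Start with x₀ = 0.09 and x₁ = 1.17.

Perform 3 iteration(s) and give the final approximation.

f(x) = x - cos(x)
x₀ = 0.09, x₁ = 1.17

Secant formula: x_{n+1} = x_n - f(x_n)(x_n - x_{n-1})/(f(x_n) - f(x_{n-1}))

Iteration 1:
  f(0.090000) = -0.905953
  f(1.170000) = 0.779848
  x_2 = 1.170000 - 0.779848×(1.170000 - 0.090000)/(0.779848 - (-0.905953))
       = 0.670394
Iteration 2:
  f(1.170000) = 0.779848
  f(0.670394) = -0.113183
  x_3 = 0.670394 - (-0.113183)×(0.670394 - 1.170000)/(-0.113183 - 0.779848)
       = 0.733714
Iteration 3:
  f(0.670394) = -0.113183
  f(0.733714) = -0.008978
  x_4 = 0.733714 - (-0.008978)×(0.733714 - 0.670394)/(-0.008978 - (-0.113183))
       = 0.739170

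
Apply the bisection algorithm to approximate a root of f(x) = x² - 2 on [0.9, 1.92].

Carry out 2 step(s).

f(x) = x² - 2
Initial interval: [0.9, 1.92]

Iteration 1:
  c_1 = (0.900000 + 1.920000)/2 = 1.410000
  f(c_1) = f(1.410000) = -0.011900
  f(a) × f(c) ≥ 0, new interval: [1.410000, 1.920000]
Iteration 2:
  c_2 = (1.410000 + 1.920000)/2 = 1.665000
  f(c_2) = f(1.665000) = 0.772225
  f(a) × f(c) < 0, new interval: [1.410000, 1.665000]

After 2 iteration(s), the approximation is c_2 = 1.665000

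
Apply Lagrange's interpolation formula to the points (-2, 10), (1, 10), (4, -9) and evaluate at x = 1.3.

Lagrange interpolation formula:
P(x) = Σ yᵢ × Lᵢ(x)
where Lᵢ(x) = Π_{j≠i} (x - xⱼ)/(xᵢ - xⱼ)

L_0(1.3) = (1.3 - 1)/(-2 - 1) × (1.3 - 4)/(-2 - 4) = -0.045000
L_1(1.3) = (1.3 - (-2))/(1 - (-2)) × (1.3 - 4)/(1 - 4) = 0.990000
L_2(1.3) = (1.3 - (-2))/(4 - (-2)) × (1.3 - 1)/(4 - 1) = 0.055000

P(1.3) = 10×L_0(1.3) + 10×L_1(1.3) + (-9)×L_2(1.3)
P(1.3) = 8.955000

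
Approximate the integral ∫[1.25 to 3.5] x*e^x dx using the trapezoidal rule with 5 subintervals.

f(x) = x*e^x
a = 1.25, b = 3.5, n = 5
h = (b - a)/n = 0.450000

Trapezoidal rule: (h/2)[f(x₀) + 2f(x₁) + 2f(x₂) + ... + f(xₙ)]

x_0 = 1.2500, f(x_0) = 4.362929, coefficient = 1
x_1 = 1.7000, f(x_1) = 9.305711, coefficient = 2
x_2 = 2.1500, f(x_2) = 18.457446, coefficient = 2
x_3 = 2.6000, f(x_3) = 35.005719, coefficient = 2
x_4 = 3.0500, f(x_4) = 64.401800, coefficient = 2
x_5 = 3.5000, f(x_5) = 115.904082, coefficient = 1

I ≈ (0.450000/2) × 374.608362 = 84.286881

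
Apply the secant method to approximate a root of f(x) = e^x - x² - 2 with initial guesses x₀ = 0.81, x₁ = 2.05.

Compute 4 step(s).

f(x) = e^x - x² - 2
x₀ = 0.81, x₁ = 2.05

Secant formula: x_{n+1} = x_n - f(x_n)(x_n - x_{n-1})/(f(x_n) - f(x_{n-1}))

Iteration 1:
  f(0.810000) = -0.408192
  f(2.050000) = 1.565401
  x_2 = 2.050000 - 1.565401×(2.050000 - 0.810000)/(1.565401 - (-0.408192))
       = 1.066465
Iteration 2:
  f(2.050000) = 1.565401
  f(1.066465) = -0.232256
  x_3 = 1.066465 - (-0.232256)×(1.066465 - 2.050000)/(-0.232256 - 1.565401)
       = 1.193537
Iteration 3:
  f(1.066465) = -0.232256
  f(1.193537) = -0.125802
  x_4 = 1.193537 - (-0.125802)×(1.193537 - 1.066465)/(-0.125802 - (-0.232256))
       = 1.343706
Iteration 4:
  f(1.193537) = -0.125802
  f(1.343706) = 0.027677
  x_5 = 1.343706 - 0.027677×(1.343706 - 1.193537)/(0.027677 - (-0.125802))
       = 1.316626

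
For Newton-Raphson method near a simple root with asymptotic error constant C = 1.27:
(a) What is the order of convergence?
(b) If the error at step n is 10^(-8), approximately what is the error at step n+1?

(a) Newton-Raphson has quadratic (order 2) convergence near simple roots.
    This means |e_{n+1}| ≈ C|e_n|².

(b) With |e_n| = 10^(-8) and C = 1.27:
    |e_{n+1}| ≈ 1.27 × (10^(-8))² = 1.27 × 10^(-16)

(a) 2 (quadratic); (b) |e_{n+1}| ≈ 1.270e-16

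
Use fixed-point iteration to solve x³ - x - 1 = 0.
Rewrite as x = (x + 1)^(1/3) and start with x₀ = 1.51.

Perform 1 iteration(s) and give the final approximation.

Equation: x³ - x - 1 = 0
Fixed-point form: x = (x + 1)^(1/3)
x₀ = 1.51

x_1 = g(1.510000) = 1.359016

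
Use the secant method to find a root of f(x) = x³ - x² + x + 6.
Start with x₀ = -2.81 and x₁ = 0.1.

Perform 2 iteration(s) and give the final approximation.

f(x) = x³ - x² + x + 6
x₀ = -2.81, x₁ = 0.1

Secant formula: x_{n+1} = x_n - f(x_n)(x_n - x_{n-1})/(f(x_n) - f(x_{n-1}))

Iteration 1:
  f(-2.810000) = -26.894141
  f(0.100000) = 6.091000
  x_2 = 0.100000 - 6.091000×(0.100000 - (-2.810000))/(6.091000 - (-26.894141))
       = -0.437357
Iteration 2:
  f(0.100000) = 6.091000
  f(-0.437357) = 5.287703
  x_3 = -0.437357 - 5.287703×(-0.437357 - 0.100000)/(5.287703 - 6.091000)
       = -3.974511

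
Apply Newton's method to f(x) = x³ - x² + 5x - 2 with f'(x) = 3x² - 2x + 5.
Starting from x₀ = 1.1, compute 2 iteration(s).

f(x) = x³ - x² + 5x - 2
f'(x) = 3x² - 2x + 5
x₀ = 1.1

Newton-Raphson formula: x_{n+1} = x_n - f(x_n)/f'(x_n)

Iteration 1:
  f(1.100000) = 3.621000
  f'(1.100000) = 6.430000
  x_1 = 1.100000 - 3.621000/6.430000 = 0.536858
Iteration 2:
  f(0.536858) = 0.550807
  f'(0.536858) = 4.790934
  x_2 = 0.536858 - 0.550807/4.790934 = 0.421890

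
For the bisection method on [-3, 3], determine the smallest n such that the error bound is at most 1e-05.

We need (b-a)/2^n ≤ 1e-05
(3 - (-3))/2^n ≤ 1e-05
6/2^n ≤ 1e-05
2^n ≥ 600000
n ≥ log₂(600000) = 19.19
n ≥ 20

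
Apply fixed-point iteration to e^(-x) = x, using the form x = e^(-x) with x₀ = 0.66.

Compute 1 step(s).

Equation: e^(-x) = x
Fixed-point form: x = e^(-x)
x₀ = 0.66

x_1 = g(0.660000) = 0.516851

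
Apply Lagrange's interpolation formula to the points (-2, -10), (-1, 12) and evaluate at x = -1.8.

Lagrange interpolation formula:
P(x) = Σ yᵢ × Lᵢ(x)
where Lᵢ(x) = Π_{j≠i} (x - xⱼ)/(xᵢ - xⱼ)

L_0(-1.8) = (-1.8 - (-1))/(-2 - (-1)) = 0.800000
L_1(-1.8) = (-1.8 - (-2))/(-1 - (-2)) = 0.200000

P(-1.8) = (-10)×L_0(-1.8) + 12×L_1(-1.8)
P(-1.8) = -5.600000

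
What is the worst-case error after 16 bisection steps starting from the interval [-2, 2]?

Bisection error bound: |error| ≤ (b-a)/2^n
|error| ≤ (2 - (-2))/2^16 = 4/2^16
|error| ≤ 0.0000610352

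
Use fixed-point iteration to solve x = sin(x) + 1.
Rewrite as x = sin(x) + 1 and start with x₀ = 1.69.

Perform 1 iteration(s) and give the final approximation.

Equation: x = sin(x) + 1
Fixed-point form: x = sin(x) + 1
x₀ = 1.69

x_1 = g(1.690000) = 1.992904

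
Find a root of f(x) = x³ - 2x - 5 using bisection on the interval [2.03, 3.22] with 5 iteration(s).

f(x) = x³ - 2x - 5
Initial interval: [2.03, 3.22]

Iteration 1:
  c_1 = (2.030000 + 3.220000)/2 = 2.625000
  f(c_1) = f(2.625000) = 7.837891
  f(a) × f(c) < 0, new interval: [2.030000, 2.625000]
Iteration 2:
  c_2 = (2.030000 + 2.625000)/2 = 2.327500
  f(c_2) = f(2.327500) = 2.953664
  f(a) × f(c) < 0, new interval: [2.030000, 2.327500]
Iteration 3:
  c_3 = (2.030000 + 2.327500)/2 = 2.178750
  f(c_3) = f(2.178750) = 0.984921
  f(a) × f(c) < 0, new interval: [2.030000, 2.178750]
Iteration 4:
  c_4 = (2.030000 + 2.178750)/2 = 2.104375
  f(c_4) = f(2.104375) = 0.110252
  f(a) × f(c) < 0, new interval: [2.030000, 2.104375]
Iteration 5:
  c_5 = (2.030000 + 2.104375)/2 = 2.067188
  f(c_5) = f(2.067188) = -0.300737
  f(a) × f(c) ≥ 0, new interval: [2.067188, 2.104375]

After 5 iteration(s), the approximation is c_5 = 2.067188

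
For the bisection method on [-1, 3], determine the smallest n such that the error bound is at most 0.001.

We need (b-a)/2^n ≤ 0.001
(3 - (-1))/2^n ≤ 0.001
4/2^n ≤ 0.001
2^n ≥ 4000
n ≥ log₂(4000) = 11.97
n ≥ 12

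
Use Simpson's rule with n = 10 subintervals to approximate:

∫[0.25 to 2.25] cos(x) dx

f(x) = cos(x)
a = 0.25, b = 2.25, n = 10
h = (b - a)/n = 0.200000

Simpson's rule: (h/3)[f(x₀) + 4f(x₁) + 2f(x₂) + ... + f(xₙ)]

x_0 = 0.2500, f(x_0) = 0.968912, coefficient = 1
x_1 = 0.4500, f(x_1) = 0.900447, coefficient = 4
x_2 = 0.6500, f(x_2) = 0.796084, coefficient = 2
x_3 = 0.8500, f(x_3) = 0.659983, coefficient = 4
x_4 = 1.0500, f(x_4) = 0.497571, coefficient = 2
x_5 = 1.2500, f(x_5) = 0.315322, coefficient = 4
x_6 = 1.4500, f(x_6) = 0.120503, coefficient = 2
x_7 = 1.6500, f(x_7) = -0.079121, coefficient = 4
x_8 = 1.8500, f(x_8) = -0.275590, coefficient = 2
x_9 = 2.0500, f(x_9) = -0.461073, coefficient = 4
x_10 = 2.2500, f(x_10) = -0.628174, coefficient = 1

I ≈ (0.200000/3) × 7.960110 = 0.530674
Exact value: 0.530669
Error: 0.000005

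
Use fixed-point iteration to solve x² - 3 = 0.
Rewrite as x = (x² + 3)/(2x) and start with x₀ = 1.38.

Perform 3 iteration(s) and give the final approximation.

Equation: x² - 3 = 0
Fixed-point form: x = (x² + 3)/(2x)
x₀ = 1.38

x_1 = g(1.380000) = 1.776957
x_2 = g(1.776957) = 1.732618
x_3 = g(1.732618) = 1.732051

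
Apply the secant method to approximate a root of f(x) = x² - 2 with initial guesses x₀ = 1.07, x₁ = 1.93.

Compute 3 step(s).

f(x) = x² - 2
x₀ = 1.07, x₁ = 1.93

Secant formula: x_{n+1} = x_n - f(x_n)(x_n - x_{n-1})/(f(x_n) - f(x_{n-1}))

Iteration 1:
  f(1.070000) = -0.855100
  f(1.930000) = 1.724900
  x_2 = 1.930000 - 1.724900×(1.930000 - 1.070000)/(1.724900 - (-0.855100))
       = 1.355033
Iteration 2:
  f(1.930000) = 1.724900
  f(1.355033) = -0.163885
  x_3 = 1.355033 - (-0.163885)×(1.355033 - 1.930000)/(-0.163885 - 1.724900)
       = 1.404922
Iteration 3:
  f(1.355033) = -0.163885
  f(1.404922) = -0.026195
  x_4 = 1.404922 - (-0.026195)×(1.404922 - 1.355033)/(-0.026195 - (-0.163885))
       = 1.414413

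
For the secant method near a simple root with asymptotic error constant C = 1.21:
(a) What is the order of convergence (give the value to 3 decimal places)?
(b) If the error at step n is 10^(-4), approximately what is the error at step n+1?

(a) Secant method has superlinear convergence with order φ = (1+√5)/2 ≈ 1.618.
    This means |e_{n+1}| ≈ C|e_n|^1.618.

(b) With |e_n| = 10^(-4) and C = 1.21:
    |e_{n+1}| ≈ 1.21 × (10^(-4))^1.618 = 1.21 × 10^(-6.47)

(a) ≈ 1.618 (golden ratio); (b) |e_{n+1}| ≈ 4.080e-07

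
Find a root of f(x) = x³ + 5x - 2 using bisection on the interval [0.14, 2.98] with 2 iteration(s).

f(x) = x³ + 5x - 2
Initial interval: [0.14, 2.98]

Iteration 1:
  c_1 = (0.140000 + 2.980000)/2 = 1.560000
  f(c_1) = f(1.560000) = 9.596416
  f(a) × f(c) < 0, new interval: [0.140000, 1.560000]
Iteration 2:
  c_2 = (0.140000 + 1.560000)/2 = 0.850000
  f(c_2) = f(0.850000) = 2.864125
  f(a) × f(c) < 0, new interval: [0.140000, 0.850000]

After 2 iteration(s), the approximation is c_2 = 0.850000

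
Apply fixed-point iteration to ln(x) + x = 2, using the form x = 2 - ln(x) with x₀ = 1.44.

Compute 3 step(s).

Equation: ln(x) + x = 2
Fixed-point form: x = 2 - ln(x)
x₀ = 1.44

x_1 = g(1.440000) = 1.635357
x_2 = g(1.635357) = 1.508139
x_3 = g(1.508139) = 1.589124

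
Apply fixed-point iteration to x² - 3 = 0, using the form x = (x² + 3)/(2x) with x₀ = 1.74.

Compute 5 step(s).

Equation: x² - 3 = 0
Fixed-point form: x = (x² + 3)/(2x)
x₀ = 1.74

x_1 = g(1.740000) = 1.732069
x_2 = g(1.732069) = 1.732051
x_3 = g(1.732051) = 1.732051
x_4 = g(1.732051) = 1.732051
x_5 = g(1.732051) = 1.732051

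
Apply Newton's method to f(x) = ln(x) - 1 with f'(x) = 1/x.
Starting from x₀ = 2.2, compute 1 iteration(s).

f(x) = ln(x) - 1
f'(x) = 1/x
x₀ = 2.2

Newton-Raphson formula: x_{n+1} = x_n - f(x_n)/f'(x_n)

Iteration 1:
  f(2.200000) = -0.211543
  f'(2.200000) = 0.454545
  x_1 = 2.200000 - (-0.211543)/0.454545 = 2.665394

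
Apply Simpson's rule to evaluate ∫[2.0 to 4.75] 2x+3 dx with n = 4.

f(x) = 2x+3
a = 2.0, b = 4.75, n = 4
h = (b - a)/n = 0.687500

Simpson's rule: (h/3)[f(x₀) + 4f(x₁) + 2f(x₂) + ... + f(xₙ)]

x_0 = 2.0000, f(x_0) = 7.000000, coefficient = 1
x_1 = 2.6875, f(x_1) = 8.375000, coefficient = 4
x_2 = 3.3750, f(x_2) = 9.750000, coefficient = 2
x_3 = 4.0625, f(x_3) = 11.125000, coefficient = 4
x_4 = 4.7500, f(x_4) = 12.500000, coefficient = 1

I ≈ (0.687500/3) × 117.000000 = 26.812500
Exact value: 26.812500
Error: 0.000000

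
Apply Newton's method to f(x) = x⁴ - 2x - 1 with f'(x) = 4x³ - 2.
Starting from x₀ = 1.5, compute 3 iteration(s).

f(x) = x⁴ - 2x - 1
f'(x) = 4x³ - 2
x₀ = 1.5

Newton-Raphson formula: x_{n+1} = x_n - f(x_n)/f'(x_n)

Iteration 1:
  f(1.500000) = 1.062500
  f'(1.500000) = 11.500000
  x_1 = 1.500000 - 1.062500/11.500000 = 1.407609
Iteration 2:
  f(1.407609) = 0.110579
  f'(1.407609) = 9.155931
  x_2 = 1.407609 - 0.110579/9.155931 = 1.395531
Iteration 3:
  f(1.395531) = 0.001724
  f'(1.395531) = 8.871234
  x_3 = 1.395531 - 0.001724/8.871234 = 1.395337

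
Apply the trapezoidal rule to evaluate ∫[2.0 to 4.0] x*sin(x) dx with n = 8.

f(x) = x*sin(x)
a = 2.0, b = 4.0, n = 8
h = (b - a)/n = 0.250000

Trapezoidal rule: (h/2)[f(x₀) + 2f(x₁) + 2f(x₂) + ... + f(xₙ)]

x_0 = 2.0000, f(x_0) = 1.818595, coefficient = 1
x_1 = 2.2500, f(x_1) = 1.750665, coefficient = 2
x_2 = 2.5000, f(x_2) = 1.496180, coefficient = 2
x_3 = 2.7500, f(x_3) = 1.049568, coefficient = 2
x_4 = 3.0000, f(x_4) = 0.423360, coefficient = 2
x_5 = 3.2500, f(x_5) = -0.351634, coefficient = 2
x_6 = 3.5000, f(x_6) = -1.227741, coefficient = 2
x_7 = 3.7500, f(x_7) = -2.143355, coefficient = 2
x_8 = 4.0000, f(x_8) = -3.027210, coefficient = 1

I ≈ (0.250000/2) × 0.785470 = 0.098184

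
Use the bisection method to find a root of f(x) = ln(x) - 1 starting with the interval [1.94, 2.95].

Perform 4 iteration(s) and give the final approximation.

f(x) = ln(x) - 1
Initial interval: [1.94, 2.95]

Iteration 1:
  c_1 = (1.940000 + 2.950000)/2 = 2.445000
  f(c_1) = f(2.445000) = -0.105955
  f(a) × f(c) ≥ 0, new interval: [2.445000, 2.950000]
Iteration 2:
  c_2 = (2.445000 + 2.950000)/2 = 2.697500
  f(c_2) = f(2.697500) = -0.007675
  f(a) × f(c) ≥ 0, new interval: [2.697500, 2.950000]
Iteration 3:
  c_3 = (2.697500 + 2.950000)/2 = 2.823750
  f(c_3) = f(2.823750) = 0.038066
  f(a) × f(c) < 0, new interval: [2.697500, 2.823750]
Iteration 4:
  c_4 = (2.697500 + 2.823750)/2 = 2.760625
  f(c_4) = f(2.760625) = 0.015457
  f(a) × f(c) < 0, new interval: [2.697500, 2.760625]

After 4 iteration(s), the approximation is c_4 = 2.760625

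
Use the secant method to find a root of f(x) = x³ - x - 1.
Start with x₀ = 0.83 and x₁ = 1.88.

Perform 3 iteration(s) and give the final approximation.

f(x) = x³ - x - 1
x₀ = 0.83, x₁ = 1.88

Secant formula: x_{n+1} = x_n - f(x_n)(x_n - x_{n-1})/(f(x_n) - f(x_{n-1}))

Iteration 1:
  f(0.830000) = -1.258213
  f(1.880000) = 3.764672
  x_2 = 1.880000 - 3.764672×(1.880000 - 0.830000)/(3.764672 - (-1.258213))
       = 1.093021
Iteration 2:
  f(1.880000) = 3.764672
  f(1.093021) = -0.787195
  x_3 = 1.093021 - (-0.787195)×(1.093021 - 1.880000)/(-0.787195 - 3.764672)
       = 1.229120
Iteration 3:
  f(1.093021) = -0.787195
  f(1.229120) = -0.372244
  x_4 = 1.229120 - (-0.372244)×(1.229120 - 1.093021)/(-0.372244 - (-0.787195))
       = 1.351212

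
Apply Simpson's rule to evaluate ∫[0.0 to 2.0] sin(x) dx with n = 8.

f(x) = sin(x)
a = 0.0, b = 2.0, n = 8
h = (b - a)/n = 0.250000

Simpson's rule: (h/3)[f(x₀) + 4f(x₁) + 2f(x₂) + ... + f(xₙ)]

x_0 = 0.0000, f(x_0) = 0.000000, coefficient = 1
x_1 = 0.2500, f(x_1) = 0.247404, coefficient = 4
x_2 = 0.5000, f(x_2) = 0.479426, coefficient = 2
x_3 = 0.7500, f(x_3) = 0.681639, coefficient = 4
x_4 = 1.0000, f(x_4) = 0.841471, coefficient = 2
x_5 = 1.2500, f(x_5) = 0.948985, coefficient = 4
x_6 = 1.5000, f(x_6) = 0.997495, coefficient = 2
x_7 = 1.7500, f(x_7) = 0.983986, coefficient = 4
x_8 = 2.0000, f(x_8) = 0.909297, coefficient = 1

I ≈ (0.250000/3) × 16.994134 = 1.416178
Exact value: 1.416147
Error: 0.000031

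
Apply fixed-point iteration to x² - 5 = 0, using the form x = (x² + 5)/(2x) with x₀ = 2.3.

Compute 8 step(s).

Equation: x² - 5 = 0
Fixed-point form: x = (x² + 5)/(2x)
x₀ = 2.3

x_1 = g(2.300000) = 2.236957
x_2 = g(2.236957) = 2.236068
x_3 = g(2.236068) = 2.236068
x_4 = g(2.236068) = 2.236068
x_5 = g(2.236068) = 2.236068
x_6 = g(2.236068) = 2.236068
x_7 = g(2.236068) = 2.236068
x_8 = g(2.236068) = 2.236068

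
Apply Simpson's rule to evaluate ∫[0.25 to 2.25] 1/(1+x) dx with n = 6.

f(x) = 1/(1+x)
a = 0.25, b = 2.25, n = 6
h = (b - a)/n = 0.333333

Simpson's rule: (h/3)[f(x₀) + 4f(x₁) + 2f(x₂) + ... + f(xₙ)]

x_0 = 0.2500, f(x_0) = 0.800000, coefficient = 1
x_1 = 0.5833, f(x_1) = 0.631579, coefficient = 4
x_2 = 0.9167, f(x_2) = 0.521739, coefficient = 2
x_3 = 1.2500, f(x_3) = 0.444444, coefficient = 4
x_4 = 1.5833, f(x_4) = 0.387097, coefficient = 2
x_5 = 1.9167, f(x_5) = 0.342857, coefficient = 4
x_6 = 2.2500, f(x_6) = 0.307692, coefficient = 1

I ≈ (0.333333/3) × 8.600886 = 0.955654
Exact value: 0.955511
Error: 0.000143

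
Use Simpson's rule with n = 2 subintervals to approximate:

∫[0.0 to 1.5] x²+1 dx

f(x) = x²+1
a = 0.0, b = 1.5, n = 2
h = (b - a)/n = 0.750000

Simpson's rule: (h/3)[f(x₀) + 4f(x₁) + 2f(x₂) + ... + f(xₙ)]

x_0 = 0.0000, f(x_0) = 1.000000, coefficient = 1
x_1 = 0.7500, f(x_1) = 1.562500, coefficient = 4
x_2 = 1.5000, f(x_2) = 3.250000, coefficient = 1

I ≈ (0.750000/3) × 10.500000 = 2.625000
Exact value: 2.625000
Error: 0.000000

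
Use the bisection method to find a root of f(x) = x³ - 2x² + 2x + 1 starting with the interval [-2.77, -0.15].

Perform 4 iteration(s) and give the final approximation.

f(x) = x³ - 2x² + 2x + 1
Initial interval: [-2.77, -0.15]

Iteration 1:
  c_1 = (-2.770000 + (-0.150000))/2 = -1.460000
  f(c_1) = f(-1.460000) = -9.295336
  f(a) × f(c) ≥ 0, new interval: [-1.460000, -0.150000]
Iteration 2:
  c_2 = (-1.460000 + (-0.150000))/2 = -0.805000
  f(c_2) = f(-0.805000) = -2.427710
  f(a) × f(c) ≥ 0, new interval: [-0.805000, -0.150000]
Iteration 3:
  c_3 = (-0.805000 + (-0.150000))/2 = -0.477500
  f(c_3) = f(-0.477500) = -0.519885
  f(a) × f(c) ≥ 0, new interval: [-0.477500, -0.150000]
Iteration 4:
  c_4 = (-0.477500 + (-0.150000))/2 = -0.313750
  f(c_4) = f(-0.313750) = 0.144737
  f(a) × f(c) < 0, new interval: [-0.477500, -0.313750]

After 4 iteration(s), the approximation is c_4 = -0.313750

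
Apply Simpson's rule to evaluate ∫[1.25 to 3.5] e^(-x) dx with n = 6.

f(x) = e^(-x)
a = 1.25, b = 3.5, n = 6
h = (b - a)/n = 0.375000

Simpson's rule: (h/3)[f(x₀) + 4f(x₁) + 2f(x₂) + ... + f(xₙ)]

x_0 = 1.2500, f(x_0) = 0.286505, coefficient = 1
x_1 = 1.6250, f(x_1) = 0.196912, coefficient = 4
x_2 = 2.0000, f(x_2) = 0.135335, coefficient = 2
x_3 = 2.3750, f(x_3) = 0.093014, coefficient = 4
x_4 = 2.7500, f(x_4) = 0.063928, coefficient = 2
x_5 = 3.1250, f(x_5) = 0.043937, coefficient = 4
x_6 = 3.5000, f(x_6) = 0.030197, coefficient = 1

I ≈ (0.375000/3) × 2.050681 = 0.256335
Exact value: 0.256307
Error: 0.000028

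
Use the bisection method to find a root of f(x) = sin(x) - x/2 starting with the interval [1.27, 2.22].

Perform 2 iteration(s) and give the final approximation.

f(x) = sin(x) - x/2
Initial interval: [1.27, 2.22]

Iteration 1:
  c_1 = (1.270000 + 2.220000)/2 = 1.745000
  f(c_1) = f(1.745000) = 0.112365
  f(a) × f(c) ≥ 0, new interval: [1.745000, 2.220000]
Iteration 2:
  c_2 = (1.745000 + 2.220000)/2 = 1.982500
  f(c_2) = f(1.982500) = -0.074810
  f(a) × f(c) < 0, new interval: [1.745000, 1.982500]

After 2 iteration(s), the approximation is c_2 = 1.982500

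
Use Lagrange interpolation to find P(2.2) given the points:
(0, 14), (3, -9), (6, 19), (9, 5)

Lagrange interpolation formula:
P(x) = Σ yᵢ × Lᵢ(x)
where Lᵢ(x) = Π_{j≠i} (x - xⱼ)/(xᵢ - xⱼ)

L_0(2.2) = (2.2 - 3)/(0 - 3) × (2.2 - 6)/(0 - 6) × (2.2 - 9)/(0 - 9) = 0.127605
L_1(2.2) = (2.2 - 0)/(3 - 0) × (2.2 - 6)/(3 - 6) × (2.2 - 9)/(3 - 9) = 1.052741
L_2(2.2) = (2.2 - 0)/(6 - 0) × (2.2 - 3)/(6 - 3) × (2.2 - 9)/(6 - 9) = -0.221630
L_3(2.2) = (2.2 - 0)/(9 - 0) × (2.2 - 3)/(9 - 3) × (2.2 - 6)/(9 - 6) = 0.041284

P(2.2) = 14×L_0(2.2) + (-9)×L_1(2.2) + 19×L_2(2.2) + 5×L_3(2.2)
P(2.2) = -11.692741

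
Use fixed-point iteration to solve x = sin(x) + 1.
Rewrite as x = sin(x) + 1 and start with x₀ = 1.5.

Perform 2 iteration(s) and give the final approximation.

Equation: x = sin(x) + 1
Fixed-point form: x = sin(x) + 1
x₀ = 1.5

x_1 = g(1.500000) = 1.997495
x_2 = g(1.997495) = 1.910337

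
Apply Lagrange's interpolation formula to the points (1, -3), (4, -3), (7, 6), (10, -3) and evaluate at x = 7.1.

Lagrange interpolation formula:
P(x) = Σ yᵢ × Lᵢ(x)
where Lᵢ(x) = Π_{j≠i} (x - xⱼ)/(xᵢ - xⱼ)

L_0(7.1) = (7.1 - 4)/(1 - 4) × (7.1 - 7)/(1 - 7) × (7.1 - 10)/(1 - 10) = 0.005549
L_1(7.1) = (7.1 - 1)/(4 - 1) × (7.1 - 7)/(4 - 7) × (7.1 - 10)/(4 - 10) = -0.032759
L_2(7.1) = (7.1 - 1)/(7 - 1) × (7.1 - 4)/(7 - 4) × (7.1 - 10)/(7 - 10) = 1.015537
L_3(7.1) = (7.1 - 1)/(10 - 1) × (7.1 - 4)/(10 - 4) × (7.1 - 7)/(10 - 7) = 0.011673

P(7.1) = (-3)×L_0(7.1) + (-3)×L_1(7.1) + 6×L_2(7.1) + (-3)×L_3(7.1)
P(7.1) = 6.139833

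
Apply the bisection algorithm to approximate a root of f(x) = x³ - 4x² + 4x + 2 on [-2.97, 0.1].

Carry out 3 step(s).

f(x) = x³ - 4x² + 4x + 2
Initial interval: [-2.97, 0.1]

Iteration 1:
  c_1 = (-2.970000 + 0.100000)/2 = -1.435000
  f(c_1) = f(-1.435000) = -14.931888
  f(a) × f(c) ≥ 0, new interval: [-1.435000, 0.100000]
Iteration 2:
  c_2 = (-1.435000 + 0.100000)/2 = -0.667500
  f(c_2) = f(-0.667500) = -2.749634
  f(a) × f(c) ≥ 0, new interval: [-0.667500, 0.100000]
Iteration 3:
  c_3 = (-0.667500 + 0.100000)/2 = -0.283750
  f(c_3) = f(-0.283750) = 0.520098
  f(a) × f(c) < 0, new interval: [-0.667500, -0.283750]

After 3 iteration(s), the approximation is c_3 = -0.283750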